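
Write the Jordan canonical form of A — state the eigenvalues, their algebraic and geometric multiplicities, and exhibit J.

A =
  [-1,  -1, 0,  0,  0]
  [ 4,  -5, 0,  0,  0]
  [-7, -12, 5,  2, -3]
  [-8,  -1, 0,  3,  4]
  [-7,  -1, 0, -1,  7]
J_2(-3) ⊕ J_3(5)

The characteristic polynomial is
  det(x·I − A) = x^5 - 9*x^4 - 6*x^3 + 190*x^2 - 75*x - 1125 = (x - 5)^3*(x + 3)^2

Eigenvalues and multiplicities (the geometric multiplicity of λ is n − rank(A − λI), which equals the number of Jordan blocks for λ):
  λ = -3: algebraic multiplicity = 2, geometric multiplicity = 1
  λ = 5: algebraic multiplicity = 3, geometric multiplicity = 1

Determining the block sizes for each eigenvalue:
  λ = -3: one block (gm = 1), so the single block has size am = 2 → block sizes [2]
  λ = 5: one block (gm = 1), so the single block has size am = 3 → block sizes [3]

Assembling the blocks gives a Jordan form
J =
  [-3,  1, 0, 0, 0]
  [ 0, -3, 0, 0, 0]
  [ 0,  0, 5, 1, 0]
  [ 0,  0, 0, 5, 1]
  [ 0,  0, 0, 0, 5]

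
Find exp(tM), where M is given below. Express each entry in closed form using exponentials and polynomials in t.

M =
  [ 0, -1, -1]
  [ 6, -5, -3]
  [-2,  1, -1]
e^{tM} =
  [2*t*exp(-2*t) + exp(-2*t), -t*exp(-2*t), -t*exp(-2*t)]
  [6*t*exp(-2*t), -3*t*exp(-2*t) + exp(-2*t), -3*t*exp(-2*t)]
  [-2*t*exp(-2*t), t*exp(-2*t), t*exp(-2*t) + exp(-2*t)]

Strategy: write M = P · J · P⁻¹ where J is a Jordan canonical form, so e^{tM} = P · e^{tJ} · P⁻¹, and e^{tJ} can be computed block-by-block.

M has Jordan form
J =
  [-2,  1,  0]
  [ 0, -2,  0]
  [ 0,  0, -2]
(up to reordering of blocks).

Per-block formulas:
  For a 1×1 block at λ = -2: exp(t · [-2]) = [e^(-2t)].
  For a 2×2 Jordan block J_2(-2): exp(t · J_2(-2)) = e^(-2t)·(I + t·N), where N is the 2×2 nilpotent shift.

After assembling e^{tJ} and conjugating by P, we get:

e^{tM} =
  [2*t*exp(-2*t) + exp(-2*t), -t*exp(-2*t), -t*exp(-2*t)]
  [6*t*exp(-2*t), -3*t*exp(-2*t) + exp(-2*t), -3*t*exp(-2*t)]
  [-2*t*exp(-2*t), t*exp(-2*t), t*exp(-2*t) + exp(-2*t)]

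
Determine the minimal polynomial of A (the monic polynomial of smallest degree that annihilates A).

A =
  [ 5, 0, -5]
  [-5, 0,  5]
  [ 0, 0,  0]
x^2 - 5*x

The characteristic polynomial is χ_A(x) = x^2*(x - 5), so the eigenvalues are known. The minimal polynomial is
  m_A(x) = Π_λ (x − λ)^{k_λ}
where k_λ is the size of the *largest* Jordan block for λ (equivalently, the smallest k with (A − λI)^k v = 0 for every generalised eigenvector v of λ).

  λ = 0: largest Jordan block has size 1, contributing (x − 0)
  λ = 5: largest Jordan block has size 1, contributing (x − 5)

So m_A(x) = x*(x - 5) = x^2 - 5*x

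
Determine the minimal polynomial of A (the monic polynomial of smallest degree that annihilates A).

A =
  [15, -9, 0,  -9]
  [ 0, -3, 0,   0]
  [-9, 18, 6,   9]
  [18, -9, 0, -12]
x^2 - 3*x - 18

The characteristic polynomial is χ_A(x) = (x - 6)^2*(x + 3)^2, so the eigenvalues are known. The minimal polynomial is
  m_A(x) = Π_λ (x − λ)^{k_λ}
where k_λ is the size of the *largest* Jordan block for λ (equivalently, the smallest k with (A − λI)^k v = 0 for every generalised eigenvector v of λ).

  λ = -3: largest Jordan block has size 1, contributing (x + 3)
  λ = 6: largest Jordan block has size 1, contributing (x − 6)

So m_A(x) = (x - 6)*(x + 3) = x^2 - 3*x - 18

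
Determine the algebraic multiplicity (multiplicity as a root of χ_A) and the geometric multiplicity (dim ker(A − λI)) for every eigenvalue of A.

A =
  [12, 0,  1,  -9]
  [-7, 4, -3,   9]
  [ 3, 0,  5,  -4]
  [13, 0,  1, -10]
λ = -1: alg = 1, geom = 1; λ = 4: alg = 3, geom = 1

Step 1 — factor the characteristic polynomial to read off the algebraic multiplicities:
  χ_A(x) = (x - 4)^3*(x + 1)

Step 2 — compute geometric multiplicities via the rank-nullity identity g(λ) = n − rank(A − λI):
  rank(A − (-1)·I) = 3, so dim ker(A − (-1)·I) = n − 3 = 1
  rank(A − (4)·I) = 3, so dim ker(A − (4)·I) = n − 3 = 1

Summary:
  λ = -1: algebraic multiplicity = 1, geometric multiplicity = 1
  λ = 4: algebraic multiplicity = 3, geometric multiplicity = 1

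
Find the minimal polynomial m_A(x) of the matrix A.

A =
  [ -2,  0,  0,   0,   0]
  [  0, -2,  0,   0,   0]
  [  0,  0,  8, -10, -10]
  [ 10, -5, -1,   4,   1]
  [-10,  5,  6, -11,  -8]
x^3 - 4*x^2 - 3*x + 18

The characteristic polynomial is χ_A(x) = (x - 3)^2*(x + 2)^3, so the eigenvalues are known. The minimal polynomial is
  m_A(x) = Π_λ (x − λ)^{k_λ}
where k_λ is the size of the *largest* Jordan block for λ (equivalently, the smallest k with (A − λI)^k v = 0 for every generalised eigenvector v of λ).

  λ = -2: largest Jordan block has size 1, contributing (x + 2)
  λ = 3: largest Jordan block has size 2, contributing (x − 3)^2

So m_A(x) = (x - 3)^2*(x + 2) = x^3 - 4*x^2 - 3*x + 18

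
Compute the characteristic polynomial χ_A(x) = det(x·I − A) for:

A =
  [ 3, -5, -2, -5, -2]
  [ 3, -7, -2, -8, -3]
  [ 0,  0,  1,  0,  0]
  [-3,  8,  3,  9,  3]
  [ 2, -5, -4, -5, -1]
x^5 - 5*x^4 + 10*x^3 - 10*x^2 + 5*x - 1

Expanding det(x·I − A) (e.g. by cofactor expansion or by noting that A is similar to its Jordan form J, which has the same characteristic polynomial as A) gives
  χ_A(x) = x^5 - 5*x^4 + 10*x^3 - 10*x^2 + 5*x - 1
which factors as (x - 1)^5. The eigenvalues (with algebraic multiplicities) are λ = 1 with multiplicity 5.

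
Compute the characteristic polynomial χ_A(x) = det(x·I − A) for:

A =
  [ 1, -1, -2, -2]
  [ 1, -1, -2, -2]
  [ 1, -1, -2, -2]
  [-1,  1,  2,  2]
x^4

Expanding det(x·I − A) (e.g. by cofactor expansion or by noting that A is similar to its Jordan form J, which has the same characteristic polynomial as A) gives
  χ_A(x) = x^4
which factors as x^4. The eigenvalues (with algebraic multiplicities) are λ = 0 with multiplicity 4.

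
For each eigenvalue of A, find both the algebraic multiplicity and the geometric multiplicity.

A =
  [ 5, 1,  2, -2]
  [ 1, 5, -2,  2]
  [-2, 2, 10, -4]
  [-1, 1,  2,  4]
λ = 6: alg = 4, geom = 3

Step 1 — factor the characteristic polynomial to read off the algebraic multiplicities:
  χ_A(x) = (x - 6)^4

Step 2 — compute geometric multiplicities via the rank-nullity identity g(λ) = n − rank(A − λI):
  rank(A − (6)·I) = 1, so dim ker(A − (6)·I) = n − 1 = 3

Summary:
  λ = 6: algebraic multiplicity = 4, geometric multiplicity = 3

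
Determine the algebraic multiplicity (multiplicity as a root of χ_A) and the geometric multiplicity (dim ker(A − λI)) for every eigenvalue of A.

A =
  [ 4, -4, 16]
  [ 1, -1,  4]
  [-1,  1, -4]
λ = -1: alg = 1, geom = 1; λ = 0: alg = 2, geom = 2

Step 1 — factor the characteristic polynomial to read off the algebraic multiplicities:
  χ_A(x) = x^2*(x + 1)

Step 2 — compute geometric multiplicities via the rank-nullity identity g(λ) = n − rank(A − λI):
  rank(A − (-1)·I) = 2, so dim ker(A − (-1)·I) = n − 2 = 1
  rank(A − (0)·I) = 1, so dim ker(A − (0)·I) = n − 1 = 2

Summary:
  λ = -1: algebraic multiplicity = 1, geometric multiplicity = 1
  λ = 0: algebraic multiplicity = 2, geometric multiplicity = 2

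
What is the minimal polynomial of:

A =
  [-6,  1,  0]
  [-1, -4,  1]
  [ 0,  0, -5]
x^3 + 15*x^2 + 75*x + 125

The characteristic polynomial is χ_A(x) = (x + 5)^3, so the eigenvalues are known. The minimal polynomial is
  m_A(x) = Π_λ (x − λ)^{k_λ}
where k_λ is the size of the *largest* Jordan block for λ (equivalently, the smallest k with (A − λI)^k v = 0 for every generalised eigenvector v of λ).

  λ = -5: largest Jordan block has size 3, contributing (x + 5)^3

So m_A(x) = (x + 5)^3 = x^3 + 15*x^2 + 75*x + 125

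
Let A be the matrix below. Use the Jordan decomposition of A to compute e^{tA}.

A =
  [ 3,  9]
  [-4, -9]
e^{tA} =
  [6*t*exp(-3*t) + exp(-3*t), 9*t*exp(-3*t)]
  [-4*t*exp(-3*t), -6*t*exp(-3*t) + exp(-3*t)]

Strategy: write A = P · J · P⁻¹ where J is a Jordan canonical form, so e^{tA} = P · e^{tJ} · P⁻¹, and e^{tJ} can be computed block-by-block.

A has Jordan form
J =
  [-3,  1]
  [ 0, -3]
(up to reordering of blocks).

Per-block formulas:
  For a 2×2 Jordan block J_2(-3): exp(t · J_2(-3)) = e^(-3t)·(I + t·N), where N is the 2×2 nilpotent shift.

After assembling e^{tJ} and conjugating by P, we get:

e^{tA} =
  [6*t*exp(-3*t) + exp(-3*t), 9*t*exp(-3*t)]
  [-4*t*exp(-3*t), -6*t*exp(-3*t) + exp(-3*t)]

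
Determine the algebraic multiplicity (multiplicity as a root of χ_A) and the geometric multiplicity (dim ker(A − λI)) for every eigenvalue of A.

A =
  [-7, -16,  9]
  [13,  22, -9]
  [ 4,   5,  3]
λ = 6: alg = 3, geom = 1

Step 1 — factor the characteristic polynomial to read off the algebraic multiplicities:
  χ_A(x) = (x - 6)^3

Step 2 — compute geometric multiplicities via the rank-nullity identity g(λ) = n − rank(A − λI):
  rank(A − (6)·I) = 2, so dim ker(A − (6)·I) = n − 2 = 1

Summary:
  λ = 6: algebraic multiplicity = 3, geometric multiplicity = 1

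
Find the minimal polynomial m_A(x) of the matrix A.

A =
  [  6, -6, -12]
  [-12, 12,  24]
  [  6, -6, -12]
x^2 - 6*x

The characteristic polynomial is χ_A(x) = x^2*(x - 6), so the eigenvalues are known. The minimal polynomial is
  m_A(x) = Π_λ (x − λ)^{k_λ}
where k_λ is the size of the *largest* Jordan block for λ (equivalently, the smallest k with (A − λI)^k v = 0 for every generalised eigenvector v of λ).

  λ = 0: largest Jordan block has size 1, contributing (x − 0)
  λ = 6: largest Jordan block has size 1, contributing (x − 6)

So m_A(x) = x*(x - 6) = x^2 - 6*x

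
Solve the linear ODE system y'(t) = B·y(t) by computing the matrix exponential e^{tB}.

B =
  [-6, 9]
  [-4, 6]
e^{tB} =
  [1 - 6*t, 9*t]
  [-4*t, 6*t + 1]

Strategy: write B = P · J · P⁻¹ where J is a Jordan canonical form, so e^{tB} = P · e^{tJ} · P⁻¹, and e^{tJ} can be computed block-by-block.

B has Jordan form
J =
  [0, 1]
  [0, 0]
(up to reordering of blocks).

Per-block formulas:
  For a 2×2 Jordan block J_2(0): exp(t · J_2(0)) = e^(0t)·(I + t·N), where N is the 2×2 nilpotent shift.

After assembling e^{tJ} and conjugating by P, we get:

e^{tB} =
  [1 - 6*t, 9*t]
  [-4*t, 6*t + 1]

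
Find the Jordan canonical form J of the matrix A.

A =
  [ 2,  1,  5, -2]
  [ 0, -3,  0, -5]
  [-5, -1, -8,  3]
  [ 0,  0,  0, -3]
J_2(-3) ⊕ J_2(-3)

The characteristic polynomial is
  det(x·I − A) = x^4 + 12*x^3 + 54*x^2 + 108*x + 81 = (x + 3)^4

Eigenvalues and multiplicities (the geometric multiplicity of λ is n − rank(A − λI), which equals the number of Jordan blocks for λ):
  λ = -3: algebraic multiplicity = 4, geometric multiplicity = 2

Determining the block sizes for each eigenvalue:
  λ = -3: with am = 4 and gm = 2, the partition is not yet determined (e.g. several partitions of 4 into 2 parts exist). Let N = A − (-3)·I. Computing rank(N^1) = 2, rank(N^2) = 0; the number of blocks of size ≥ j is rank(N^{j−1}) − rank(N^j), giving [2, 2]. So we have 2 block(s) of size 2 → block sizes [2, 2]

Assembling the blocks gives a Jordan form
J =
  [-3,  1,  0,  0]
  [ 0, -3,  0,  0]
  [ 0,  0, -3,  1]
  [ 0,  0,  0, -3]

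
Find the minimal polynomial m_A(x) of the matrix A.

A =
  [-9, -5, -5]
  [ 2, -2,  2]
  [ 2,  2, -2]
x^2 + 9*x + 20

The characteristic polynomial is χ_A(x) = (x + 4)^2*(x + 5), so the eigenvalues are known. The minimal polynomial is
  m_A(x) = Π_λ (x − λ)^{k_λ}
where k_λ is the size of the *largest* Jordan block for λ (equivalently, the smallest k with (A − λI)^k v = 0 for every generalised eigenvector v of λ).

  λ = -5: largest Jordan block has size 1, contributing (x + 5)
  λ = -4: largest Jordan block has size 1, contributing (x + 4)

So m_A(x) = (x + 4)*(x + 5) = x^2 + 9*x + 20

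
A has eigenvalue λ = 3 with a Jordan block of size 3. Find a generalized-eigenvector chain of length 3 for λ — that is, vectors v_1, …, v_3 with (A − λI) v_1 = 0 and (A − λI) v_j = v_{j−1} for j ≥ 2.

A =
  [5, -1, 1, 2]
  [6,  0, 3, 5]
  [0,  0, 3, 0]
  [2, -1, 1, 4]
A Jordan chain for λ = 3 of length 3:
v_1 = (2, 4, 0, 0)ᵀ
v_2 = (2, 6, 0, 2)ᵀ
v_3 = (1, 0, 0, 0)ᵀ

Let N = A − (3)·I. We want v_3 with N^3 v_3 = 0 but N^2 v_3 ≠ 0; then v_{j-1} := N · v_j for j = 3, …, 2.

Pick v_3 = (1, 0, 0, 0)ᵀ.
Then v_2 = N · v_3 = (2, 6, 0, 2)ᵀ.
Then v_1 = N · v_2 = (2, 4, 0, 0)ᵀ.

Sanity check: (A − (3)·I) v_1 = (0, 0, 0, 0)ᵀ = 0. ✓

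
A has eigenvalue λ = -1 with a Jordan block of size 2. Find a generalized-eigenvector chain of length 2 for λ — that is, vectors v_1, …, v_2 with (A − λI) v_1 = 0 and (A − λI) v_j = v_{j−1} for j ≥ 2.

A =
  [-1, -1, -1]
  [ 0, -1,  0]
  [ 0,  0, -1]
A Jordan chain for λ = -1 of length 2:
v_1 = (-1, 0, 0)ᵀ
v_2 = (0, 1, 0)ᵀ

Let N = A − (-1)·I. We want v_2 with N^2 v_2 = 0 but N^1 v_2 ≠ 0; then v_{j-1} := N · v_j for j = 2, …, 2.

Pick v_2 = (0, 1, 0)ᵀ.
Then v_1 = N · v_2 = (-1, 0, 0)ᵀ.

Sanity check: (A − (-1)·I) v_1 = (0, 0, 0)ᵀ = 0. ✓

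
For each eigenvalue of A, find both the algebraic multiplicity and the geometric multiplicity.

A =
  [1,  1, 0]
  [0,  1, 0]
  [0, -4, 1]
λ = 1: alg = 3, geom = 2

Step 1 — factor the characteristic polynomial to read off the algebraic multiplicities:
  χ_A(x) = (x - 1)^3

Step 2 — compute geometric multiplicities via the rank-nullity identity g(λ) = n − rank(A − λI):
  rank(A − (1)·I) = 1, so dim ker(A − (1)·I) = n − 1 = 2

Summary:
  λ = 1: algebraic multiplicity = 3, geometric multiplicity = 2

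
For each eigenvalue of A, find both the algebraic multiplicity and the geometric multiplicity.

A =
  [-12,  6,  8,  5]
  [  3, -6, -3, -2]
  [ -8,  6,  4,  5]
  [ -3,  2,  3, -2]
λ = -4: alg = 4, geom = 2

Step 1 — factor the characteristic polynomial to read off the algebraic multiplicities:
  χ_A(x) = (x + 4)^4

Step 2 — compute geometric multiplicities via the rank-nullity identity g(λ) = n − rank(A − λI):
  rank(A − (-4)·I) = 2, so dim ker(A − (-4)·I) = n − 2 = 2

Summary:
  λ = -4: algebraic multiplicity = 4, geometric multiplicity = 2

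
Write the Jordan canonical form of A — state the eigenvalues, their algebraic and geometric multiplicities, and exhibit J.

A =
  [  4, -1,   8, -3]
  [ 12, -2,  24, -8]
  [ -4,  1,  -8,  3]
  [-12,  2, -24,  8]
J_2(0) ⊕ J_1(0) ⊕ J_1(2)

The characteristic polynomial is
  det(x·I − A) = x^4 - 2*x^3 = x^3*(x - 2)

Eigenvalues and multiplicities (the geometric multiplicity of λ is n − rank(A − λI), which equals the number of Jordan blocks for λ):
  λ = 0: algebraic multiplicity = 3, geometric multiplicity = 2
  λ = 2: algebraic multiplicity = 1, geometric multiplicity = 1

Determining the block sizes for each eigenvalue:
  λ = 0: 2 blocks summing to 3 forces exactly one block of size 2 and the rest size 1 → block sizes [2, 1]
  λ = 2: one block (gm = 1), so the single block has size am = 1 → block sizes [1]

Assembling the blocks gives a Jordan form
J =
  [0, 1, 0, 0]
  [0, 0, 0, 0]
  [0, 0, 0, 0]
  [0, 0, 0, 2]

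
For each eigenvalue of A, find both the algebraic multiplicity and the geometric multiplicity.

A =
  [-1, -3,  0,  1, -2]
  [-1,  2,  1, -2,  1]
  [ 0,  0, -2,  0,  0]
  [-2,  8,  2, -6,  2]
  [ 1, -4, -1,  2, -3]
λ = -2: alg = 5, geom = 3

Step 1 — factor the characteristic polynomial to read off the algebraic multiplicities:
  χ_A(x) = (x + 2)^5

Step 2 — compute geometric multiplicities via the rank-nullity identity g(λ) = n − rank(A − λI):
  rank(A − (-2)·I) = 2, so dim ker(A − (-2)·I) = n − 2 = 3

Summary:
  λ = -2: algebraic multiplicity = 5, geometric multiplicity = 3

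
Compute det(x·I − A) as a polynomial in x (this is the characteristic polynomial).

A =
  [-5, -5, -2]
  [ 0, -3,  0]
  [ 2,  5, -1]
x^3 + 9*x^2 + 27*x + 27

Expanding det(x·I − A) (e.g. by cofactor expansion or by noting that A is similar to its Jordan form J, which has the same characteristic polynomial as A) gives
  χ_A(x) = x^3 + 9*x^2 + 27*x + 27
which factors as (x + 3)^3. The eigenvalues (with algebraic multiplicities) are λ = -3 with multiplicity 3.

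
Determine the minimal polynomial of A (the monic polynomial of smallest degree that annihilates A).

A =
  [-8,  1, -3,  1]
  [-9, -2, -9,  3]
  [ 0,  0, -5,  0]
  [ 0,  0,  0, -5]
x^2 + 10*x + 25

The characteristic polynomial is χ_A(x) = (x + 5)^4, so the eigenvalues are known. The minimal polynomial is
  m_A(x) = Π_λ (x − λ)^{k_λ}
where k_λ is the size of the *largest* Jordan block for λ (equivalently, the smallest k with (A − λI)^k v = 0 for every generalised eigenvector v of λ).

  λ = -5: largest Jordan block has size 2, contributing (x + 5)^2

So m_A(x) = (x + 5)^2 = x^2 + 10*x + 25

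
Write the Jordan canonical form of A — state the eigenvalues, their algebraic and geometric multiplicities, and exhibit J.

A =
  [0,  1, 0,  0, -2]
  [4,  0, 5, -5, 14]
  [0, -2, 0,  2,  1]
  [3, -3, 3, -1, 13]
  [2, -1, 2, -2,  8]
J_3(1) ⊕ J_2(2)

The characteristic polynomial is
  det(x·I − A) = x^5 - 7*x^4 + 19*x^3 - 25*x^2 + 16*x - 4 = (x - 2)^2*(x - 1)^3

Eigenvalues and multiplicities (the geometric multiplicity of λ is n − rank(A − λI), which equals the number of Jordan blocks for λ):
  λ = 1: algebraic multiplicity = 3, geometric multiplicity = 1
  λ = 2: algebraic multiplicity = 2, geometric multiplicity = 1

Determining the block sizes for each eigenvalue:
  λ = 1: one block (gm = 1), so the single block has size am = 3 → block sizes [3]
  λ = 2: one block (gm = 1), so the single block has size am = 2 → block sizes [2]

Assembling the blocks gives a Jordan form
J =
  [1, 1, 0, 0, 0]
  [0, 1, 1, 0, 0]
  [0, 0, 1, 0, 0]
  [0, 0, 0, 2, 1]
  [0, 0, 0, 0, 2]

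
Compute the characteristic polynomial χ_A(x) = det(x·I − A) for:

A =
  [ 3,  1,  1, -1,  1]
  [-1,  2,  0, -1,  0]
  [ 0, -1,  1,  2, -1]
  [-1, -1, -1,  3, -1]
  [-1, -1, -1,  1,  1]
x^5 - 10*x^4 + 40*x^3 - 80*x^2 + 80*x - 32

Expanding det(x·I − A) (e.g. by cofactor expansion or by noting that A is similar to its Jordan form J, which has the same characteristic polynomial as A) gives
  χ_A(x) = x^5 - 10*x^4 + 40*x^3 - 80*x^2 + 80*x - 32
which factors as (x - 2)^5. The eigenvalues (with algebraic multiplicities) are λ = 2 with multiplicity 5.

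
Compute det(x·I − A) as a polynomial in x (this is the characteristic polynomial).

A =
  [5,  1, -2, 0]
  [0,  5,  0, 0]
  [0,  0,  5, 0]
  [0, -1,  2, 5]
x^4 - 20*x^3 + 150*x^2 - 500*x + 625

Expanding det(x·I − A) (e.g. by cofactor expansion or by noting that A is similar to its Jordan form J, which has the same characteristic polynomial as A) gives
  χ_A(x) = x^4 - 20*x^3 + 150*x^2 - 500*x + 625
which factors as (x - 5)^4. The eigenvalues (with algebraic multiplicities) are λ = 5 with multiplicity 4.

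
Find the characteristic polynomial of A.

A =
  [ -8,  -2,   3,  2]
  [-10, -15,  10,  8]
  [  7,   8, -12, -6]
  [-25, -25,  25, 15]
x^4 + 20*x^3 + 150*x^2 + 500*x + 625

Expanding det(x·I − A) (e.g. by cofactor expansion or by noting that A is similar to its Jordan form J, which has the same characteristic polynomial as A) gives
  χ_A(x) = x^4 + 20*x^3 + 150*x^2 + 500*x + 625
which factors as (x + 5)^4. The eigenvalues (with algebraic multiplicities) are λ = -5 with multiplicity 4.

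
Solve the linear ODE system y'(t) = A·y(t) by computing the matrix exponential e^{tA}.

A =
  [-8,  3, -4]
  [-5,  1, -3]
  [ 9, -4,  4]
e^{tA} =
  [-t^2*exp(-t) - 7*t*exp(-t) + exp(-t), t^2*exp(-t)/2 + 3*t*exp(-t), -t^2*exp(-t)/2 - 4*t*exp(-t)]
  [-t^2*exp(-t) - 5*t*exp(-t), t^2*exp(-t)/2 + 2*t*exp(-t) + exp(-t), -t^2*exp(-t)/2 - 3*t*exp(-t)]
  [t^2*exp(-t) + 9*t*exp(-t), -t^2*exp(-t)/2 - 4*t*exp(-t), t^2*exp(-t)/2 + 5*t*exp(-t) + exp(-t)]

Strategy: write A = P · J · P⁻¹ where J is a Jordan canonical form, so e^{tA} = P · e^{tJ} · P⁻¹, and e^{tJ} can be computed block-by-block.

A has Jordan form
J =
  [-1,  1,  0]
  [ 0, -1,  1]
  [ 0,  0, -1]
(up to reordering of blocks).

Per-block formulas:
  For a 3×3 Jordan block J_3(-1): exp(t · J_3(-1)) = e^(-1t)·(I + t·N + (t^2/2)·N^2), where N is the 3×3 nilpotent shift.

After assembling e^{tJ} and conjugating by P, we get:

e^{tA} =
  [-t^2*exp(-t) - 7*t*exp(-t) + exp(-t), t^2*exp(-t)/2 + 3*t*exp(-t), -t^2*exp(-t)/2 - 4*t*exp(-t)]
  [-t^2*exp(-t) - 5*t*exp(-t), t^2*exp(-t)/2 + 2*t*exp(-t) + exp(-t), -t^2*exp(-t)/2 - 3*t*exp(-t)]
  [t^2*exp(-t) + 9*t*exp(-t), -t^2*exp(-t)/2 - 4*t*exp(-t), t^2*exp(-t)/2 + 5*t*exp(-t) + exp(-t)]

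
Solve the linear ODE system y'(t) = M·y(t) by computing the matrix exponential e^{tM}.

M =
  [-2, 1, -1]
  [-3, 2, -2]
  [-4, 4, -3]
e^{tM} =
  [t^2*exp(-t) - t*exp(-t) + exp(-t), -t^2*exp(-t) + t*exp(-t), t^2*exp(-t)/2 - t*exp(-t)]
  [t^2*exp(-t) - 3*t*exp(-t), -t^2*exp(-t) + 3*t*exp(-t) + exp(-t), t^2*exp(-t)/2 - 2*t*exp(-t)]
  [-4*t*exp(-t), 4*t*exp(-t), -2*t*exp(-t) + exp(-t)]

Strategy: write M = P · J · P⁻¹ where J is a Jordan canonical form, so e^{tM} = P · e^{tJ} · P⁻¹, and e^{tJ} can be computed block-by-block.

M has Jordan form
J =
  [-1,  1,  0]
  [ 0, -1,  1]
  [ 0,  0, -1]
(up to reordering of blocks).

Per-block formulas:
  For a 3×3 Jordan block J_3(-1): exp(t · J_3(-1)) = e^(-1t)·(I + t·N + (t^2/2)·N^2), where N is the 3×3 nilpotent shift.

After assembling e^{tJ} and conjugating by P, we get:

e^{tM} =
  [t^2*exp(-t) - t*exp(-t) + exp(-t), -t^2*exp(-t) + t*exp(-t), t^2*exp(-t)/2 - t*exp(-t)]
  [t^2*exp(-t) - 3*t*exp(-t), -t^2*exp(-t) + 3*t*exp(-t) + exp(-t), t^2*exp(-t)/2 - 2*t*exp(-t)]
  [-4*t*exp(-t), 4*t*exp(-t), -2*t*exp(-t) + exp(-t)]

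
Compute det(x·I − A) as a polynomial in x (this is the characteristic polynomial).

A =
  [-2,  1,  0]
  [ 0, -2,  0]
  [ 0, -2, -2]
x^3 + 6*x^2 + 12*x + 8

Expanding det(x·I − A) (e.g. by cofactor expansion or by noting that A is similar to its Jordan form J, which has the same characteristic polynomial as A) gives
  χ_A(x) = x^3 + 6*x^2 + 12*x + 8
which factors as (x + 2)^3. The eigenvalues (with algebraic multiplicities) are λ = -2 with multiplicity 3.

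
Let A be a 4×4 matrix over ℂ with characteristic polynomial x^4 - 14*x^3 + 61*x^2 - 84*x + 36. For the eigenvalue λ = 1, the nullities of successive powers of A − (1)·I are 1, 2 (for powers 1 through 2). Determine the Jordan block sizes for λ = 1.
Block sizes for λ = 1: [2]

From the dimensions of kernels of powers, the number of Jordan blocks of size at least j is d_j − d_{j−1} where d_j = dim ker(N^j) (with d_0 = 0). Computing the differences gives [1, 1].
The number of blocks of size exactly k is (#blocks of size ≥ k) − (#blocks of size ≥ k + 1), so the partition is: 1 block(s) of size 2.
In nonincreasing order the block sizes are [2].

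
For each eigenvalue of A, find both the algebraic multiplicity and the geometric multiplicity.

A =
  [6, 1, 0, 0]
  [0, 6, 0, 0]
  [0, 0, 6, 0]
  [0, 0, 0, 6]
λ = 6: alg = 4, geom = 3

Step 1 — factor the characteristic polynomial to read off the algebraic multiplicities:
  χ_A(x) = (x - 6)^4

Step 2 — compute geometric multiplicities via the rank-nullity identity g(λ) = n − rank(A − λI):
  rank(A − (6)·I) = 1, so dim ker(A − (6)·I) = n − 1 = 3

Summary:
  λ = 6: algebraic multiplicity = 4, geometric multiplicity = 3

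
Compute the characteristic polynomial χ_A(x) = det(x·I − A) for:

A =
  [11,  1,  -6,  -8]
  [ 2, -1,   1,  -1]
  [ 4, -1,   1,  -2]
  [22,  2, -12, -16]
x^4 + 5*x^3

Expanding det(x·I − A) (e.g. by cofactor expansion or by noting that A is similar to its Jordan form J, which has the same characteristic polynomial as A) gives
  χ_A(x) = x^4 + 5*x^3
which factors as x^3*(x + 5). The eigenvalues (with algebraic multiplicities) are λ = -5 with multiplicity 1, λ = 0 with multiplicity 3.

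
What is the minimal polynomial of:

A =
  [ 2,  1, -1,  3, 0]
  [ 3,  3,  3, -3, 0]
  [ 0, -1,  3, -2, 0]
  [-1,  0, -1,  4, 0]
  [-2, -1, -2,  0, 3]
x^3 - 9*x^2 + 27*x - 27

The characteristic polynomial is χ_A(x) = (x - 3)^5, so the eigenvalues are known. The minimal polynomial is
  m_A(x) = Π_λ (x − λ)^{k_λ}
where k_λ is the size of the *largest* Jordan block for λ (equivalently, the smallest k with (A − λI)^k v = 0 for every generalised eigenvector v of λ).

  λ = 3: largest Jordan block has size 3, contributing (x − 3)^3

So m_A(x) = (x - 3)^3 = x^3 - 9*x^2 + 27*x - 27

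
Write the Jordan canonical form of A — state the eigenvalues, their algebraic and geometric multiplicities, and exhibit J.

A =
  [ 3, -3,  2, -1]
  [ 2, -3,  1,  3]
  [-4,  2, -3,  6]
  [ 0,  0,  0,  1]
J_3(-1) ⊕ J_1(1)

The characteristic polynomial is
  det(x·I − A) = x^4 + 2*x^3 - 2*x - 1 = (x - 1)*(x + 1)^3

Eigenvalues and multiplicities (the geometric multiplicity of λ is n − rank(A − λI), which equals the number of Jordan blocks for λ):
  λ = -1: algebraic multiplicity = 3, geometric multiplicity = 1
  λ = 1: algebraic multiplicity = 1, geometric multiplicity = 1

Determining the block sizes for each eigenvalue:
  λ = -1: one block (gm = 1), so the single block has size am = 3 → block sizes [3]
  λ = 1: one block (gm = 1), so the single block has size am = 1 → block sizes [1]

Assembling the blocks gives a Jordan form
J =
  [-1,  1,  0, 0]
  [ 0, -1,  1, 0]
  [ 0,  0, -1, 0]
  [ 0,  0,  0, 1]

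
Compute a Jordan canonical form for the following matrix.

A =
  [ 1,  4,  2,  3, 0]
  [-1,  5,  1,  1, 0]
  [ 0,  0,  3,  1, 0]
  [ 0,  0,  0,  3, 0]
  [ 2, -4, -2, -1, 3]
J_2(3) ⊕ J_2(3) ⊕ J_1(3)

The characteristic polynomial is
  det(x·I − A) = x^5 - 15*x^4 + 90*x^3 - 270*x^2 + 405*x - 243 = (x - 3)^5

Eigenvalues and multiplicities (the geometric multiplicity of λ is n − rank(A − λI), which equals the number of Jordan blocks for λ):
  λ = 3: algebraic multiplicity = 5, geometric multiplicity = 3

Determining the block sizes for each eigenvalue:
  λ = 3: with am = 5 and gm = 3, the partition is not yet determined (e.g. several partitions of 5 into 3 parts exist). Let N = A − (3)·I. Computing rank(N^1) = 2, rank(N^2) = 0; the number of blocks of size ≥ j is rank(N^{j−1}) − rank(N^j), giving [3, 2]. So we have 2 block(s) of size 2, 1 block(s) of size 1 → block sizes [2, 2, 1]

Assembling the blocks gives a Jordan form
J =
  [3, 1, 0, 0, 0]
  [0, 3, 0, 0, 0]
  [0, 0, 3, 1, 0]
  [0, 0, 0, 3, 0]
  [0, 0, 0, 0, 3]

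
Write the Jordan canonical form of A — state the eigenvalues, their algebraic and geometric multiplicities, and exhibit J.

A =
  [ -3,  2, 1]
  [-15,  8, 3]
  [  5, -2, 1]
J_2(2) ⊕ J_1(2)

The characteristic polynomial is
  det(x·I − A) = x^3 - 6*x^2 + 12*x - 8 = (x - 2)^3

Eigenvalues and multiplicities (the geometric multiplicity of λ is n − rank(A − λI), which equals the number of Jordan blocks for λ):
  λ = 2: algebraic multiplicity = 3, geometric multiplicity = 2

Determining the block sizes for each eigenvalue:
  λ = 2: 2 blocks summing to 3 forces exactly one block of size 2 and the rest size 1 → block sizes [2, 1]

Assembling the blocks gives a Jordan form
J =
  [2, 1, 0]
  [0, 2, 0]
  [0, 0, 2]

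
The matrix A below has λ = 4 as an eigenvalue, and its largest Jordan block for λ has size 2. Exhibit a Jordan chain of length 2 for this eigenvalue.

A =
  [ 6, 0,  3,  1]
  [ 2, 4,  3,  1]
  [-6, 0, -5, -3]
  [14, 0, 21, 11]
A Jordan chain for λ = 4 of length 2:
v_1 = (2, 2, -6, 14)ᵀ
v_2 = (1, 0, 0, 0)ᵀ

Let N = A − (4)·I. We want v_2 with N^2 v_2 = 0 but N^1 v_2 ≠ 0; then v_{j-1} := N · v_j for j = 2, …, 2.

Pick v_2 = (1, 0, 0, 0)ᵀ.
Then v_1 = N · v_2 = (2, 2, -6, 14)ᵀ.

Sanity check: (A − (4)·I) v_1 = (0, 0, 0, 0)ᵀ = 0. ✓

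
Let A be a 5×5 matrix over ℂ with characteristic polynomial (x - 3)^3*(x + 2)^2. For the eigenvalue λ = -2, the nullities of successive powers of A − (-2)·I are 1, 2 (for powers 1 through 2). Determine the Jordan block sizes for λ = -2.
Block sizes for λ = -2: [2]

From the dimensions of kernels of powers, the number of Jordan blocks of size at least j is d_j − d_{j−1} where d_j = dim ker(N^j) (with d_0 = 0). Computing the differences gives [1, 1].
The number of blocks of size exactly k is (#blocks of size ≥ k) − (#blocks of size ≥ k + 1), so the partition is: 1 block(s) of size 2.
In nonincreasing order the block sizes are [2].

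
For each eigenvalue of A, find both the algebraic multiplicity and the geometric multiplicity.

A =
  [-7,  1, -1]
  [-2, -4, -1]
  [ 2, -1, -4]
λ = -5: alg = 3, geom = 2

Step 1 — factor the characteristic polynomial to read off the algebraic multiplicities:
  χ_A(x) = (x + 5)^3

Step 2 — compute geometric multiplicities via the rank-nullity identity g(λ) = n − rank(A − λI):
  rank(A − (-5)·I) = 1, so dim ker(A − (-5)·I) = n − 1 = 2

Summary:
  λ = -5: algebraic multiplicity = 3, geometric multiplicity = 2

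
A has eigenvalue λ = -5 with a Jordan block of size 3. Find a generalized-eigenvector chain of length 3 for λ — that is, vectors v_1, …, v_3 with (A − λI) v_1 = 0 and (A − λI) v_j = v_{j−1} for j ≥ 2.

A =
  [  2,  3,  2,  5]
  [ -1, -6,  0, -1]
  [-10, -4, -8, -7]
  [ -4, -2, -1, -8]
A Jordan chain for λ = -5 of length 3:
v_1 = (6, -2, -8, -4)ᵀ
v_2 = (7, -1, -10, -4)ᵀ
v_3 = (1, 0, 0, 0)ᵀ

Let N = A − (-5)·I. We want v_3 with N^3 v_3 = 0 but N^2 v_3 ≠ 0; then v_{j-1} := N · v_j for j = 3, …, 2.

Pick v_3 = (1, 0, 0, 0)ᵀ.
Then v_2 = N · v_3 = (7, -1, -10, -4)ᵀ.
Then v_1 = N · v_2 = (6, -2, -8, -4)ᵀ.

Sanity check: (A − (-5)·I) v_1 = (0, 0, 0, 0)ᵀ = 0. ✓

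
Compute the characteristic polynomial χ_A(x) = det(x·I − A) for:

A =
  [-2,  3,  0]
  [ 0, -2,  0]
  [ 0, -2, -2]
x^3 + 6*x^2 + 12*x + 8

Expanding det(x·I − A) (e.g. by cofactor expansion or by noting that A is similar to its Jordan form J, which has the same characteristic polynomial as A) gives
  χ_A(x) = x^3 + 6*x^2 + 12*x + 8
which factors as (x + 2)^3. The eigenvalues (with algebraic multiplicities) are λ = -2 with multiplicity 3.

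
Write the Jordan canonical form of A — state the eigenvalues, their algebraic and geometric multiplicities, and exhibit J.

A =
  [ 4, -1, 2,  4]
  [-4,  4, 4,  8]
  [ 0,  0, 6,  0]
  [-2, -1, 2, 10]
J_2(6) ⊕ J_1(6) ⊕ J_1(6)

The characteristic polynomial is
  det(x·I − A) = x^4 - 24*x^3 + 216*x^2 - 864*x + 1296 = (x - 6)^4

Eigenvalues and multiplicities (the geometric multiplicity of λ is n − rank(A − λI), which equals the number of Jordan blocks for λ):
  λ = 6: algebraic multiplicity = 4, geometric multiplicity = 3

Determining the block sizes for each eigenvalue:
  λ = 6: 3 blocks summing to 4 forces exactly one block of size 2 and the rest size 1 → block sizes [2, 1, 1]

Assembling the blocks gives a Jordan form
J =
  [6, 1, 0, 0]
  [0, 6, 0, 0]
  [0, 0, 6, 0]
  [0, 0, 0, 6]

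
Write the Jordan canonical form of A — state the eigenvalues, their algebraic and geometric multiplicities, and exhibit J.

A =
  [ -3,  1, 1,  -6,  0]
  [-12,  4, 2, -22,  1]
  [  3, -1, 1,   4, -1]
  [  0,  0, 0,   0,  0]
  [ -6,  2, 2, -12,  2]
J_2(0) ⊕ J_1(0) ⊕ J_2(2)

The characteristic polynomial is
  det(x·I − A) = x^5 - 4*x^4 + 4*x^3 = x^3*(x - 2)^2

Eigenvalues and multiplicities (the geometric multiplicity of λ is n − rank(A − λI), which equals the number of Jordan blocks for λ):
  λ = 0: algebraic multiplicity = 3, geometric multiplicity = 2
  λ = 2: algebraic multiplicity = 2, geometric multiplicity = 1

Determining the block sizes for each eigenvalue:
  λ = 0: 2 blocks summing to 3 forces exactly one block of size 2 and the rest size 1 → block sizes [2, 1]
  λ = 2: one block (gm = 1), so the single block has size am = 2 → block sizes [2]

Assembling the blocks gives a Jordan form
J =
  [0, 1, 0, 0, 0]
  [0, 0, 0, 0, 0]
  [0, 0, 0, 0, 0]
  [0, 0, 0, 2, 1]
  [0, 0, 0, 0, 2]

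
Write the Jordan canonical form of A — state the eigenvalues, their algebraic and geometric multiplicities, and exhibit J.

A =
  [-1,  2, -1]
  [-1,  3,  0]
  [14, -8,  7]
J_3(3)

The characteristic polynomial is
  det(x·I − A) = x^3 - 9*x^2 + 27*x - 27 = (x - 3)^3

Eigenvalues and multiplicities (the geometric multiplicity of λ is n − rank(A − λI), which equals the number of Jordan blocks for λ):
  λ = 3: algebraic multiplicity = 3, geometric multiplicity = 1

Determining the block sizes for each eigenvalue:
  λ = 3: one block (gm = 1), so the single block has size am = 3 → block sizes [3]

Assembling the blocks gives a Jordan form
J =
  [3, 1, 0]
  [0, 3, 1]
  [0, 0, 3]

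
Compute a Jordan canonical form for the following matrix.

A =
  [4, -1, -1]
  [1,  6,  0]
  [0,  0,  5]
J_3(5)

The characteristic polynomial is
  det(x·I − A) = x^3 - 15*x^2 + 75*x - 125 = (x - 5)^3

Eigenvalues and multiplicities (the geometric multiplicity of λ is n − rank(A − λI), which equals the number of Jordan blocks for λ):
  λ = 5: algebraic multiplicity = 3, geometric multiplicity = 1

Determining the block sizes for each eigenvalue:
  λ = 5: one block (gm = 1), so the single block has size am = 3 → block sizes [3]

Assembling the blocks gives a Jordan form
J =
  [5, 1, 0]
  [0, 5, 1]
  [0, 0, 5]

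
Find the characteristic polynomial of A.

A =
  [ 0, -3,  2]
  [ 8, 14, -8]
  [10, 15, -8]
x^3 - 6*x^2 + 12*x - 8

Expanding det(x·I − A) (e.g. by cofactor expansion or by noting that A is similar to its Jordan form J, which has the same characteristic polynomial as A) gives
  χ_A(x) = x^3 - 6*x^2 + 12*x - 8
which factors as (x - 2)^3. The eigenvalues (with algebraic multiplicities) are λ = 2 with multiplicity 3.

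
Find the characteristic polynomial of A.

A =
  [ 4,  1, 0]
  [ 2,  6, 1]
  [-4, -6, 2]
x^3 - 12*x^2 + 48*x - 64

Expanding det(x·I − A) (e.g. by cofactor expansion or by noting that A is similar to its Jordan form J, which has the same characteristic polynomial as A) gives
  χ_A(x) = x^3 - 12*x^2 + 48*x - 64
which factors as (x - 4)^3. The eigenvalues (with algebraic multiplicities) are λ = 4 with multiplicity 3.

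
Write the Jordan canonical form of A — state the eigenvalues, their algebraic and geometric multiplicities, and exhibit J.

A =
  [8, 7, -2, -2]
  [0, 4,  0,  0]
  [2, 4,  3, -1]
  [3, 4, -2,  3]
J_2(4) ⊕ J_2(5)

The characteristic polynomial is
  det(x·I − A) = x^4 - 18*x^3 + 121*x^2 - 360*x + 400 = (x - 5)^2*(x - 4)^2

Eigenvalues and multiplicities (the geometric multiplicity of λ is n − rank(A − λI), which equals the number of Jordan blocks for λ):
  λ = 4: algebraic multiplicity = 2, geometric multiplicity = 1
  λ = 5: algebraic multiplicity = 2, geometric multiplicity = 1

Determining the block sizes for each eigenvalue:
  λ = 4: one block (gm = 1), so the single block has size am = 2 → block sizes [2]
  λ = 5: one block (gm = 1), so the single block has size am = 2 → block sizes [2]

Assembling the blocks gives a Jordan form
J =
  [4, 1, 0, 0]
  [0, 4, 0, 0]
  [0, 0, 5, 1]
  [0, 0, 0, 5]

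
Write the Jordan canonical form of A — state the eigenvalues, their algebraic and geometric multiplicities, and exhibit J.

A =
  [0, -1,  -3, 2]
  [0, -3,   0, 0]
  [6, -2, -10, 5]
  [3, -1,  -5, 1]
J_3(-3) ⊕ J_1(-3)

The characteristic polynomial is
  det(x·I − A) = x^4 + 12*x^3 + 54*x^2 + 108*x + 81 = (x + 3)^4

Eigenvalues and multiplicities (the geometric multiplicity of λ is n − rank(A − λI), which equals the number of Jordan blocks for λ):
  λ = -3: algebraic multiplicity = 4, geometric multiplicity = 2

Determining the block sizes for each eigenvalue:
  λ = -3: with am = 4 and gm = 2, the partition is not yet determined (e.g. several partitions of 4 into 2 parts exist). Let N = A − (-3)·I. Computing rank(N^1) = 2, rank(N^2) = 1, rank(N^3) = 0; the number of blocks of size ≥ j is rank(N^{j−1}) − rank(N^j), giving [2, 1, 1]. So we have 1 block(s) of size 3, 1 block(s) of size 1 → block sizes [3, 1]

Assembling the blocks gives a Jordan form
J =
  [-3,  1,  0,  0]
  [ 0, -3,  1,  0]
  [ 0,  0, -3,  0]
  [ 0,  0,  0, -3]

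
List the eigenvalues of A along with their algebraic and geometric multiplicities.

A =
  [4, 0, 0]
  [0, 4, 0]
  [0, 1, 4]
λ = 4: alg = 3, geom = 2

Step 1 — factor the characteristic polynomial to read off the algebraic multiplicities:
  χ_A(x) = (x - 4)^3

Step 2 — compute geometric multiplicities via the rank-nullity identity g(λ) = n − rank(A − λI):
  rank(A − (4)·I) = 1, so dim ker(A − (4)·I) = n − 1 = 2

Summary:
  λ = 4: algebraic multiplicity = 3, geometric multiplicity = 2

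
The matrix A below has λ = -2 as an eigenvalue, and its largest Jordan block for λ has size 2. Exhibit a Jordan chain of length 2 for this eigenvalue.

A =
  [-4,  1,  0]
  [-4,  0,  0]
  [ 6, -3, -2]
A Jordan chain for λ = -2 of length 2:
v_1 = (-2, -4, 6)ᵀ
v_2 = (1, 0, 0)ᵀ

Let N = A − (-2)·I. We want v_2 with N^2 v_2 = 0 but N^1 v_2 ≠ 0; then v_{j-1} := N · v_j for j = 2, …, 2.

Pick v_2 = (1, 0, 0)ᵀ.
Then v_1 = N · v_2 = (-2, -4, 6)ᵀ.

Sanity check: (A − (-2)·I) v_1 = (0, 0, 0)ᵀ = 0. ✓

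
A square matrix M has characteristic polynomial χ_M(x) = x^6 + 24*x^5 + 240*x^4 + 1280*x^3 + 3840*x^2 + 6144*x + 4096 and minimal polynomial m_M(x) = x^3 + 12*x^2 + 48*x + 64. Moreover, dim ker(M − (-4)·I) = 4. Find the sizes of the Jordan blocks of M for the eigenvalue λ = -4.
Block sizes for λ = -4: [3, 1, 1, 1]

Step 1 — from the characteristic polynomial, algebraic multiplicity of λ = -4 is 6. From dim ker(M − (-4)·I) = 4, there are exactly 4 Jordan blocks for λ = -4.
Step 2 — from the minimal polynomial, the factor (x + 4)^3 tells us the largest block for λ = -4 has size 3.
Step 3 — with total size 6, 4 blocks, and largest block 3, the block sizes (in nonincreasing order) are [3, 1, 1, 1].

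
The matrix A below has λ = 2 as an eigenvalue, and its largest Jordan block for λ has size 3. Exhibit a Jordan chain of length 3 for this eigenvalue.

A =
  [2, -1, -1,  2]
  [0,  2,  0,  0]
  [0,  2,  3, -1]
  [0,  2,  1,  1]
A Jordan chain for λ = 2 of length 3:
v_1 = (2, 0, 0, 0)ᵀ
v_2 = (-1, 0, 2, 2)ᵀ
v_3 = (0, 1, 0, 0)ᵀ

Let N = A − (2)·I. We want v_3 with N^3 v_3 = 0 but N^2 v_3 ≠ 0; then v_{j-1} := N · v_j for j = 3, …, 2.

Pick v_3 = (0, 1, 0, 0)ᵀ.
Then v_2 = N · v_3 = (-1, 0, 2, 2)ᵀ.
Then v_1 = N · v_2 = (2, 0, 0, 0)ᵀ.

Sanity check: (A − (2)·I) v_1 = (0, 0, 0, 0)ᵀ = 0. ✓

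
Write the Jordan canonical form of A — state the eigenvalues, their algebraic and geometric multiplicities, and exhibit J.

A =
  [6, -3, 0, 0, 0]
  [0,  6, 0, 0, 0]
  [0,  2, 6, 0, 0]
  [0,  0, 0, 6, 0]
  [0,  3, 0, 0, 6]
J_2(6) ⊕ J_1(6) ⊕ J_1(6) ⊕ J_1(6)

The characteristic polynomial is
  det(x·I − A) = x^5 - 30*x^4 + 360*x^3 - 2160*x^2 + 6480*x - 7776 = (x - 6)^5

Eigenvalues and multiplicities (the geometric multiplicity of λ is n − rank(A − λI), which equals the number of Jordan blocks for λ):
  λ = 6: algebraic multiplicity = 5, geometric multiplicity = 4

Determining the block sizes for each eigenvalue:
  λ = 6: 4 blocks summing to 5 forces exactly one block of size 2 and the rest size 1 → block sizes [2, 1, 1, 1]

Assembling the blocks gives a Jordan form
J =
  [6, 1, 0, 0, 0]
  [0, 6, 0, 0, 0]
  [0, 0, 6, 0, 0]
  [0, 0, 0, 6, 0]
  [0, 0, 0, 0, 6]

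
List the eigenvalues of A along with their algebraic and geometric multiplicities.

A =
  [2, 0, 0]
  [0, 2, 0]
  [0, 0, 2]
λ = 2: alg = 3, geom = 3

Step 1 — factor the characteristic polynomial to read off the algebraic multiplicities:
  χ_A(x) = (x - 2)^3

Step 2 — compute geometric multiplicities via the rank-nullity identity g(λ) = n − rank(A − λI):
  rank(A − (2)·I) = 0, so dim ker(A − (2)·I) = n − 0 = 3

Summary:
  λ = 2: algebraic multiplicity = 3, geometric multiplicity = 3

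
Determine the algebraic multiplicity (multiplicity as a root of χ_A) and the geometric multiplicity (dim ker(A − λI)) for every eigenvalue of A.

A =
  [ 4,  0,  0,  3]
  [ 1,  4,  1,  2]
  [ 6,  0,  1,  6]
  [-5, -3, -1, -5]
λ = 1: alg = 4, geom = 2

Step 1 — factor the characteristic polynomial to read off the algebraic multiplicities:
  χ_A(x) = (x - 1)^4

Step 2 — compute geometric multiplicities via the rank-nullity identity g(λ) = n − rank(A − λI):
  rank(A − (1)·I) = 2, so dim ker(A − (1)·I) = n − 2 = 2

Summary:
  λ = 1: algebraic multiplicity = 4, geometric multiplicity = 2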